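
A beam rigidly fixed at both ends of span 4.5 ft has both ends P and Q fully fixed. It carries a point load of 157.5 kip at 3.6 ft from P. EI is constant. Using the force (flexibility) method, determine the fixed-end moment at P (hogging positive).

M_P = 22.68 kip·ft

Take the two fixed-end moments M_P, M_Q as redundants; the released structure is the simple span PQ.
On the primary (simply-supported) span, the end slopes from the loading are:
  at P: point load 157.5 at a = 3.6: Pab(L + b)/(6LEI) = 102.1/EI
  at Q: point load 157.5 at a = 3.6: Pab(L + a)/(6LEI) = 153.1/EI
  θ_P0 = 102.1/EI,  θ_Q0 = 153.1/EI
Flexibility coefficients: a unit moment at one end gives L/(3EI) there and L/(6EI) at the far end, so f₁₁ = f₂₂ = 1.5/EI and f₁₂ = f₂₁ = 0.75/EI.
Compatibility — zero rotation at each built-in end:
  1.5 M_P + 0.75 M_Q = 102.1
  0.75 M_P + 1.5 M_Q = 153.1
Solving the pair gives M_P = 22.68 kip·ft and M_Q = 90.72 kip·ft (hogging).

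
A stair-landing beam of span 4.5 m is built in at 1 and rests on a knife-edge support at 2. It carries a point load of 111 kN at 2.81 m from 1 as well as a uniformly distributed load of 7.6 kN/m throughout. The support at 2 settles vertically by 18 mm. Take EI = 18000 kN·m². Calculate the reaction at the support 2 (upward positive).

Remove the prop at 2; the released (primary) structure is a cantilever built in at 1.
Free-end deflection of the primary structure under the applied loading (downward +):
  point load 111 at a = 2.81: Pa²(3L − a)/(6EI) = 1562/EI
  UDL 7.6: wL⁴/(8EI) = 389.6/EI
  δ_0 = 1951/EI
Flexibility coefficient — unit upward force at 2: δ_{22} = L³/(3EI) = 30.38/EI.
With EI = 18000 kN·m²: δ_0 = 0.1084 m and δ_{22} = 0.001687 m/kN.
Compatibility — the beam at 2 must follow the support down by 0.018 m: δ_0 − R_2·δ_{22} = 0.018, so R_2 = (0.1084 − 0.018)/0.001687 = 53.57 kN.

R_2 = 53.57 kN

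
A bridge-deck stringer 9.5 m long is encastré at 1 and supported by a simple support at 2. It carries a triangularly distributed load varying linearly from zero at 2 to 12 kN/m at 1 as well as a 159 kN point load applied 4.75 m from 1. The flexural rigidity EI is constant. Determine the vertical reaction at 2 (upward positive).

Remove the prop at 2; the released (primary) structure is a cantilever built in at 1.
Primary-structure tip deflection at 2 by superposition:
  triangular load, peak 12 at the fixed end: w₀L⁴/(30EI) = 3258/EI
  point load 159 at a = 4.75: Pa²(3L − a)/(6EI) = 14200/EI
  δ_0 = 17458/EI
Tip deflection under a unit load at 2: L³/(3EI) = 285.8/EI.
The prop prevents deflection at 2: R_2 = δ_0/δ_{22} = 17458/285.8 = 61.09 kN.

R_2 = 61.09 kN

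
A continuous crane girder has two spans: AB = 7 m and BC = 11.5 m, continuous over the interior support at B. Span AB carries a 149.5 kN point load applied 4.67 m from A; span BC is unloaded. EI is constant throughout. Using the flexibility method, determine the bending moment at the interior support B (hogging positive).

Release continuity at B by inserting a hinge; the redundant is the internal moment M_B. The primary structure is two simply-supported spans AB and BC.
Discontinuity in slope at B on the released structure — sum the simple-span end rotations:
  span AB: point load 149.5 at a = 4.67: Pab(L + a)/(6LEI) = 452/EI
  relative rotation θ_0 = (452 + 0)/EI = 452/EI
A unit hogging moment at B produces rotation L₁/(3EI) + L₂/(3EI) = 6.167/EI.
Compatibility: M_B·(L₁+L₂)/(3EI) = θ_0, giving M_B = 73.3 kN·m (hogging).

M_B = 73.3 kN·m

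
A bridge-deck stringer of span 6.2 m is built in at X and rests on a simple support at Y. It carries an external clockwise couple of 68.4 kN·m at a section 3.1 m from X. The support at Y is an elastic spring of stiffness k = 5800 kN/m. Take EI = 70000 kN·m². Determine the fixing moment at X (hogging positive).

M_X = 1.599 kN·m

Choose R_Y as the redundant. The primary structure is the cantilever fixed at X.
Free-end deflection of the primary structure under the applied loading (downward +):
  clockwise couple 68.4 at a = 3.1: M₀a(2L − a)/(2EI) = 986/EI
Flexibility coefficient — unit upward force at Y: δ_{YY} = L³/(3EI) = 79.44/EI.
With EI = 70000 kN·m²: δ_0 = 0.014086 m and δ_{YY} = 0.001135 m/kN.
Compatibility — the spring shortens by R_Y/k under the reaction it provides: δ_0 − R_Y·δ_{YY} = R_Y/k. With 1/k = 0.000172 m/kN, R_Y = δ_0 / (δ_{YY} + 1/k) = 0.014086 / (0.001135 + 0.000172) = 10.77 kN.
Moment equilibrium about X: M_X = Σ(load moments about X) − R_Y·L = 68.4 − 10.77×6.2 = 1.599 kN·m.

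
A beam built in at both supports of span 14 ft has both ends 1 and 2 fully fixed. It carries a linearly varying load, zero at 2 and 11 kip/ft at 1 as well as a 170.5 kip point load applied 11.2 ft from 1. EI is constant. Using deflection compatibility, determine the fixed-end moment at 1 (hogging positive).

Release both end moments; the primary structure is a simply-supported span 12 with redundants M_1 and M_2.
Simple-span end rotations at 1 and 2 under the given loads:
  at 1: triangular load, peak 11: w₀L³/(45EI) = 670.8/EI
  at 2: triangular load, peak 11: 7w₀L³/(360EI) = 586.9/EI
  at 1: point load 170.5 at a = 11.2: Pab(L + b)/(6LEI) = 1069/EI
  at 2: point load 170.5 at a = 11.2: Pab(L + a)/(6LEI) = 1604/EI
  θ_10 = 1740/EI,  θ_20 = 2191/EI
Flexibility coefficients: a unit moment at one end gives L/(3EI) there and L/(6EI) at the far end, so f₁₁ = f₂₂ = 4.667/EI and f₁₂ = f₂₁ = 2.333/EI.
Compatibility — zero rotation at each built-in end:
  4.667 M_1 + 2.333 M_2 = 1740
  2.333 M_1 + 4.667 M_2 = 2191
Solving the pair gives M_1 = 184.2 kip·ft and M_2 = 377.4 kip·ft (hogging).

M_1 = 184.2 kip·ft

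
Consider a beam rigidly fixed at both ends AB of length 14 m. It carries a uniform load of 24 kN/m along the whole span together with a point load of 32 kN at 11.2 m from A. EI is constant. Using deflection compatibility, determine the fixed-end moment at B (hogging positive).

Release both end moments; the primary structure is a simply-supported span AB with redundants M_A and M_B.
On the primary (simply-supported) span, the end slopes from the loading are:
  at A: UDL 24: wL³/(24EI) = 2744/EI
  at B: UDL 24: wL³/(24EI) = 2744/EI
  at A: point load 32 at a = 11.2: Pab(L + b)/(6LEI) = 200.7/EI
  at B: point load 32 at a = 11.2: Pab(L + a)/(6LEI) = 301.1/EI
  θ_A0 = 2945/EI,  θ_B0 = 3045/EI
Flexibility coefficients: a unit moment at one end gives L/(3EI) there and L/(6EI) at the far end, so f₁₁ = f₂₂ = 4.667/EI and f₁₂ = f₂₁ = 2.333/EI.
Compatibility — zero rotation at each built-in end:
  4.667 M_A + 2.333 M_B = 2945
  2.333 M_A + 4.667 M_B = 3045
Solving the pair gives M_A = 406.3 kN·m and M_B = 449.3 kN·m (hogging).

M_B = 449.3 kN·m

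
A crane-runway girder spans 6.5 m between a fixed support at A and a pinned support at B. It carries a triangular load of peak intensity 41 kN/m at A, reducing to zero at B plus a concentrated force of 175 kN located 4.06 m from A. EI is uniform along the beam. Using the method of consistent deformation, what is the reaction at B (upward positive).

Choose R_B as the redundant. The primary structure is the cantilever fixed at A.
Primary-structure tip deflection at B by superposition:
  triangular load, peak 41 at the fixed end: w₀L⁴/(30EI) = 2440/EI
  point load 175 at a = 4.06: Pa²(3L − a)/(6EI) = 7423/EI
  δ_0 = 9863/EI
Tip deflection under a unit load at B: L³/(3EI) = 91.54/EI.
Compatibility at B: δ_0 − R_B·δ_{BB} = 0, so R_B = 9863/91.54 = 107.7 kN.

R_B = 107.7 kN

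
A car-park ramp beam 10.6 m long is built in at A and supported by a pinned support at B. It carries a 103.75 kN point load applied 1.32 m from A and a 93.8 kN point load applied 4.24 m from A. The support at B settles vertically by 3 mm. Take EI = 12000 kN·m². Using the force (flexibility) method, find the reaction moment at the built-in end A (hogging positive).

Remove the prop at B; the released (primary) structure is a cantilever built in at A.
Primary-structure tip deflection at B by superposition:
  point load 103.75 at a = 1.32: Pa²(3L − a)/(6EI) = 918.3/EI
  point load 93.8 at a = 4.24: Pa²(3L − a)/(6EI) = 7746/EI
  δ_0 = 8664/EI
Flexibility coefficient — unit upward force at B: δ_{BB} = L³/(3EI) = 397/EI.
With EI = 12000 kN·m²: δ_0 = 0.72201 m and δ_{BB} = 0.033084 m/kN.
Compatibility — the beam at B must follow the support down by 0.003 m: δ_0 − R_B·δ_{BB} = 0.003, so R_B = (0.72201 − 0.003)/0.033084 = 21.73 kN.
Moment equilibrium about A: M_A = Σ(load moments about A) − R_B·L = 534.7 − 21.73×10.6 = 304.3 kN·m.

M_A = 304.3 kN·m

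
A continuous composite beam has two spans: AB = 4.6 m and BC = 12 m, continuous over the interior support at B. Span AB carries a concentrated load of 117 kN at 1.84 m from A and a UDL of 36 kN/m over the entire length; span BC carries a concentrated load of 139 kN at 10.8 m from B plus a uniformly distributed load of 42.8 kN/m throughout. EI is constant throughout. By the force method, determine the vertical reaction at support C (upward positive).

Take M_B as the redundant. Released structure: two simple spans AB and BC with a hinge at B.
End slopes at the hinge B, treating each span as simply supported:
  span AB: point load 117 at a = 1.84: Pab(L + a)/(6LEI) = 138.6/EI
  span AB: UDL 36: wL³/(24EI) = 146/EI
  span BC: point load 139 at a = 10.8: Pab(L + b)/(6LEI) = 330.3/EI
  span BC: UDL 42.8: wL³/(24EI) = 3082/EI
  relative rotation θ_0 = (284.6 + 3412)/EI = 3697/EI
A unit hogging moment at B produces rotation L₁/(3EI) + L₂/(3EI) = 5.533/EI.
Slope continuity at B: θ_0 = M_B·5.533/EI, so M_B = 3697/5.533 = 668 kN·m (hogging).
Span BC, ΣM about C: R_B^{BC}·12 = 3248 + 668, so R_B^{BC} = 326.4 kN and R_C = 652.6 − 326.4 = 326.2 kN.

R_C = 326.2 kN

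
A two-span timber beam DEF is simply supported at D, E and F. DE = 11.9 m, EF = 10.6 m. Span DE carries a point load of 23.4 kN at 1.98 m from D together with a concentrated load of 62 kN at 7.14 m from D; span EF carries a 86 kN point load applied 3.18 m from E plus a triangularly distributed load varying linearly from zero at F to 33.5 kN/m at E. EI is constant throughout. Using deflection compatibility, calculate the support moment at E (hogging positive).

M_E = 281.7 kN·m

Release continuity at E by inserting a hinge; the redundant is the internal moment M_E. The primary structure is two simply-supported spans DE and EF.
Discontinuity in slope at E on the released structure — sum the simple-span end rotations:
  span DE: point load 23.4 at a = 1.98: Pab(L + a)/(6LEI) = 89.35/EI
  span DE: point load 62 at a = 7.14: Pab(L + a)/(6LEI) = 561.9/EI
  span EF: point load 86 at a = 3.18: Pab(L + b)/(6LEI) = 574.9/EI
  span EF: triangular load, peak 33.5: w₀L³/(45EI) = 886.6/EI
  relative rotation θ_0 = (651.3 + 1462)/EI = 2113/EI
A unit hogging moment at E produces rotation L₁/(3EI) + L₂/(3EI) = 7.5/EI.
Slope continuity at E: θ_0 = M_E·7.5/EI, so M_E = 2113/7.5 = 281.7 kN·m (hogging).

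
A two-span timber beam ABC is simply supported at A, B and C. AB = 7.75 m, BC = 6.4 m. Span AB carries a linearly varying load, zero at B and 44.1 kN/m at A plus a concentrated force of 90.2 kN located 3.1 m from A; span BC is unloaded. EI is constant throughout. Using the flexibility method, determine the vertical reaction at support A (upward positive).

Insert a hinge at B; M_B is the redundant, and each span becomes simply supported.
End slopes at the hinge B, treating each span as simply supported:
  span AB: triangular load, peak 44.1: 7w₀L³/(360EI) = 399.2/EI
  span AB: point load 90.2 at a = 3.1: Pab(L + a)/(6LEI) = 303.4/EI
  relative rotation θ_0 = (702.5 + 0)/EI = 702.5/EI
A unit hogging moment at B produces rotation L₁/(3EI) + L₂/(3EI) = 4.717/EI.
Slope continuity at B: θ_0 = M_B·4.717/EI, so M_B = 702.5/4.717 = 148.9 kN·m (hogging).
Span AB, ΣM about A with M_B applied at B: R_B^{AB}·7.75 = 721.1 + 148.9, so R_B^{AB} = 112.3 kN and R_A = 261.1 − 112.3 = 148.8 kN.

R_A = 148.8 kN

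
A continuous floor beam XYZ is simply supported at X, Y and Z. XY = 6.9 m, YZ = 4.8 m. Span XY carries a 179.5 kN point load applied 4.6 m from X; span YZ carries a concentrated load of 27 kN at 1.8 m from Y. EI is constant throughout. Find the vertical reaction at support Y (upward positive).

R_Y = 187.9 kN

Release continuity at Y by inserting a hinge; the redundant is the internal moment M_Y. The primary structure is two simply-supported spans XY and YZ.
Discontinuity in slope at Y on the released structure — sum the simple-span end rotations:
  span XY: point load 179.5 at a = 4.6: Pab(L + a)/(6LEI) = 527.5/EI
  span YZ: point load 27 at a = 1.8: Pab(L + b)/(6LEI) = 39.49/EI
  relative rotation θ_0 = (527.5 + 39.49)/EI = 567/EI
A unit hogging moment at Y produces rotation L₁/(3EI) + L₂/(3EI) = 3.9/EI.
Slope continuity at Y: θ_0 = M_Y·3.9/EI, so M_Y = 567/3.9 = 145.4 kN·m (hogging).
Span XY, ΣM about X with M_Y applied at Y: R_Y^{XY}·6.9 = 825.7 + 145.4, so R_Y^{XY} = 140.7 kN and R_X = 179.5 − 140.7 = 38.76 kN.
Span YZ, ΣM about Z: R_Y^{YZ}·4.8 = 81 + 145.4, so R_Y^{YZ} = 47.16 kN and R_Z = 27 − 47.16 = -20.16 kN.
R_Y = 140.7 + 47.16 = 187.9 kN.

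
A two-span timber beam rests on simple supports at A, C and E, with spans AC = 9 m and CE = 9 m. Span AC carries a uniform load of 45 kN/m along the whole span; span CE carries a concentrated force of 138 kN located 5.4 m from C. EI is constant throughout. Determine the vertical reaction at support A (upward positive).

Insert a hinge at C; M_C is the redundant, and each span becomes simply supported.
Rotations at C on the released spans (each span's end-slope, ×1/EI):
  span AC: UDL 45: wL³/(24EI) = 1367/EI
  span CE: point load 138 at a = 5.4: Pab(L + b)/(6LEI) = 626/EI
  relative rotation θ_0 = (1367 + 626)/EI = 1993/EI
A unit hogging moment at C produces rotation L₁/(3EI) + L₂/(3EI) = 6/EI.
Slope continuity at C: θ_0 = M_C·6/EI, so M_C = 1993/6 = 332.1 kN·m (hogging).
Span AC, ΣM about A with M_C applied at C: R_C^{AC}·9 = 1822 + 332.1, so R_C^{AC} = 239.4 kN and R_A = 405 − 239.4 = 165.6 kN.

R_A = 165.6 kN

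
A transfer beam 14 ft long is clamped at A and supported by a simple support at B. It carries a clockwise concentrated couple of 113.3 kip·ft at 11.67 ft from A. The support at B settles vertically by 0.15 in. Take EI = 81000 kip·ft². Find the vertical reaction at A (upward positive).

Take the reaction at B as the redundant and release it; the primary structure is a cantilever fixed at A.
Deflection at B on the released cantilever, summing each load's contribution:
  clockwise couple 113.3 at a = 11.67: M₀a(2L − a)/(2EI) = 10796/EI
Tip deflection under a unit load at B: L³/(3EI) = 914.7/EI.
With EI = 81000 kip·ft²: δ_0 = 0.13328 ft and δ_{BB} = 0.011292 ft/kip.
Compatibility — the beam at B must follow the support down by 0.0125 ft: δ_0 − R_B·δ_{BB} = 0.0125, so R_B = (0.13328 − 0.0125)/0.011292 = 10.7 kip.
Vertical equilibrium: R_A = ΣP − R_B = 0 − 10.7 = -10.7 kip.

R_A = -10.7 kip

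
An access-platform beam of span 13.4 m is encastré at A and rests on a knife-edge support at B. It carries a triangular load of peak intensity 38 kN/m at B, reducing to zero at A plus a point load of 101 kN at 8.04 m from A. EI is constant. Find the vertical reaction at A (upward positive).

Choose R_B as the redundant. The primary structure is the cantilever fixed at A.
Primary-structure tip deflection at B by superposition:
  triangular load, peak 38 at the free end: 11w₀L⁴/(120EI) = 112309/EI
  point load 101 at a = 8.04: Pa²(3L − a)/(6EI) = 34994/EI
  δ_0 = 147303/EI
Tip deflection under a unit load at B: L³/(3EI) = 802/EI.
Compatibility at B: δ_0 − R_B·δ_{BB} = 0, so R_B = 147303/802 = 183.7 kN.
Vertical equilibrium: R_A = ΣP − R_B = 355.6 − 183.7 = 171.9 kN.

R_A = 171.9 kN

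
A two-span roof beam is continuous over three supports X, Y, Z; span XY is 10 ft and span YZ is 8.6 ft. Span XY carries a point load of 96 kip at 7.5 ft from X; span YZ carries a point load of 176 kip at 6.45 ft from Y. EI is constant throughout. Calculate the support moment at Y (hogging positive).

M_Y = 166.7 kip·ft

Take M_Y as the redundant. Released structure: two simple spans XY and YZ with a hinge at Y.
Discontinuity in slope at Y on the released structure — sum the simple-span end rotations:
  span XY: point load 96 at a = 7.5: Pab(L + a)/(6LEI) = 525/EI
  span YZ: point load 176 at a = 6.45: Pab(L + b)/(6LEI) = 508.5/EI
  relative rotation θ_0 = (525 + 508.5)/EI = 1033/EI
A unit hogging moment at Y produces rotation L₁/(3EI) + L₂/(3EI) = 6.2/EI.
Compatibility: M_Y·(L₁+L₂)/(3EI) = θ_0, giving M_Y = 166.7 kip·ft (hogging).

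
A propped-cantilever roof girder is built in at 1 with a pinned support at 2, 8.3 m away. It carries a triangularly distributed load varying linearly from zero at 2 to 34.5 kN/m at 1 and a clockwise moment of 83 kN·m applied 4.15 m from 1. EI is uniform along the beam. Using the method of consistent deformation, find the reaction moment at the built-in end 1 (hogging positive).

Release the roller at 2. Primary structure: cantilever fixed at 1.
Deflection at 2 on the released cantilever, summing each load's contribution:
  triangular load, peak 34.5 at the fixed end: w₀L⁴/(30EI) = 5458/EI
  clockwise couple 83 at a = 4.15: M₀a(2L − a)/(2EI) = 2144/EI
  δ_0 = 7602/EI
Tip deflection under a unit load at 2: L³/(3EI) = 190.6/EI.
Compatibility at 2: δ_0 − R_2·δ_{22} = 0, so R_2 = 7602/190.6 = 39.88 kN.
Moment equilibrium about 1: M_1 = Σ(load moments about 1) − R_2·L = 479.1 − 39.88×8.3 = 148.1 kN·m.

M_1 = 148.1 kN·m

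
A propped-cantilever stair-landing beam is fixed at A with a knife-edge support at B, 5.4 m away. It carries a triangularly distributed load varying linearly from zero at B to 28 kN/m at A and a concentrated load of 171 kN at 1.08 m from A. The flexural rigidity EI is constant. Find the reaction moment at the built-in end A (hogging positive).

M_A = 187.4 kN·m

Release the roller at B. Primary structure: cantilever fixed at A.
Deflection at B on the released cantilever, summing each load's contribution:
  triangular load, peak 28 at the fixed end: w₀L⁴/(30EI) = 793.6/EI
  point load 171 at a = 1.08: Pa²(3L − a)/(6EI) = 502.6/EI
  δ_0 = 1296/EI
Flexibility coefficient — unit upward force at B: δ_{BB} = L³/(3EI) = 52.49/EI.
Compatibility at B: δ_0 − R_B·δ_{BB} = 0, so R_B = 1296/52.49 = 24.7 kN.
Moment equilibrium about A: M_A = Σ(load moments about A) − R_B·L = 320.8 − 24.7×5.4 = 187.4 kN·m.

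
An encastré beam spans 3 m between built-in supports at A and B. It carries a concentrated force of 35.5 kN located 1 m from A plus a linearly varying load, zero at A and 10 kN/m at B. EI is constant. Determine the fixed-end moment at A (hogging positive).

M_A = 18.78 kN·m

Take the two fixed-end moments M_A, M_B as redundants; the released structure is the simple span AB.
Simple-span end rotations at A and B under the given loads:
  at A: point load 35.5 at a = 1: Pab(L + b)/(6LEI) = 19.72/EI
  at B: point load 35.5 at a = 1: Pab(L + a)/(6LEI) = 15.78/EI
  at A: triangular load, peak 10: 7w₀L³/(360EI) = 5.25/EI
  at B: triangular load, peak 10: w₀L³/(45EI) = 6/EI
  θ_A0 = 24.97/EI,  θ_B0 = 21.78/EI
Flexibility coefficients: a unit moment at one end gives L/(3EI) there and L/(6EI) at the far end, so f₁₁ = f₂₂ = 1/EI and f₁₂ = f₂₁ = 0.5/EI.
Compatibility — zero rotation at each built-in end:
  1 M_A + 0.5 M_B = 24.97
  0.5 M_A + 1 M_B = 21.78
Solving the pair gives M_A = 18.78 kN·m and M_B = 12.39 kN·m (hogging).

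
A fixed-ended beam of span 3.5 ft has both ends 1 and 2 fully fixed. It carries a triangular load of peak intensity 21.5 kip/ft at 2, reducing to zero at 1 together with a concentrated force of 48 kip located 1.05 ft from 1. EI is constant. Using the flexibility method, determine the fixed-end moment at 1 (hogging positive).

Release both end moments; the primary structure is a simply-supported span 12 with redundants M_1 and M_2.
End rotations of the released simple span under the applied load (×1/EI):
  at 1: triangular load, peak 21.5: 7w₀L³/(360EI) = 17.92/EI
  at 2: triangular load, peak 21.5: w₀L³/(45EI) = 20.48/EI
  at 1: point load 48 at a = 1.05: Pab(L + b)/(6LEI) = 34.99/EI
  at 2: point load 48 at a = 1.05: Pab(L + a)/(6LEI) = 26.75/EI
  θ_10 = 52.91/EI,  θ_20 = 47.24/EI
Flexibility coefficients: a unit moment at one end gives L/(3EI) there and L/(6EI) at the far end, so f₁₁ = f₂₂ = 1.167/EI and f₁₂ = f₂₁ = 0.5833/EI.
Compatibility — zero rotation at each built-in end:
  1.167 M_1 + 0.5833 M_2 = 52.91
  0.5833 M_1 + 1.167 M_2 = 47.24
Solving the pair gives M_1 = 33.48 kip·ft and M_2 = 23.75 kip·ft (hogging).

M_1 = 33.48 kip·ft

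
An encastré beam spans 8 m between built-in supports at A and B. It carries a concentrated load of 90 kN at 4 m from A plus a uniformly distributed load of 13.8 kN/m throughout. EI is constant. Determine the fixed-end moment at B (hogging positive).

M_B = 163.6 kN·m

Release both end moments; the primary structure is a simply-supported span AB with redundants M_A and M_B.
End rotations of the released simple span under the applied load (×1/EI):
  at A: point load 90 at a = 4: Pab(L + b)/(6LEI) = 360/EI
  at B: point load 90 at a = 4: Pab(L + a)/(6LEI) = 360/EI
  at A: UDL 13.8: wL³/(24EI) = 294.4/EI
  at B: UDL 13.8: wL³/(24EI) = 294.4/EI
  θ_A0 = 654.4/EI,  θ_B0 = 654.4/EI
Flexibility coefficients: a unit moment at one end gives L/(3EI) there and L/(6EI) at the far end, so f₁₁ = f₂₂ = 2.667/EI and f₁₂ = f₂₁ = 1.333/EI.
Compatibility — zero rotation at each built-in end:
  2.667 M_A + 1.333 M_B = 654.4
  1.333 M_A + 2.667 M_B = 654.4
Solving the pair gives M_A = 163.6 kN·m and M_B = 163.6 kN·m (hogging).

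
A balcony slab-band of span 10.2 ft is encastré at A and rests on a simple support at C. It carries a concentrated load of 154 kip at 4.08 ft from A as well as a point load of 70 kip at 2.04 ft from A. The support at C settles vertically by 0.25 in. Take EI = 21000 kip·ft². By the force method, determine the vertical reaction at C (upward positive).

R_C = 34.72 kip

Choose R_C as the redundant. The primary structure is the cantilever fixed at A.
Deflection at C on the released cantilever, summing each load's contribution:
  point load 154 at a = 4.08: Pa²(3L − a)/(6EI) = 11331/EI
  point load 70 at a = 2.04: Pa²(3L − a)/(6EI) = 1387/EI
  δ_0 = 12718/EI
Flexibility coefficient — unit upward force at C: δ_{CC} = L³/(3EI) = 353.7/EI.
With EI = 21000 kip·ft²: δ_0 = 0.6056 ft and δ_{CC} = 0.016845 ft/kip.
Compatibility — the beam at C must follow the support down by 0.02083 ft: δ_0 − R_C·δ_{CC} = 0.02083, so R_C = (0.6056 − 0.02083)/0.016845 = 34.72 kip.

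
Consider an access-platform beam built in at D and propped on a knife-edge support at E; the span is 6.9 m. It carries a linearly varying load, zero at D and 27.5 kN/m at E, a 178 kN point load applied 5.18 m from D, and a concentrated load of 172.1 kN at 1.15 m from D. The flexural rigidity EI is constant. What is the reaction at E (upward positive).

Remove the prop at E; the released (primary) structure is a cantilever built in at D.
Free-end deflection of the primary structure under the applied loading (downward +):
  triangular load, peak 27.5 at the free end: 11w₀L⁴/(120EI) = 5714/EI
  point load 178 at a = 5.18: Pa²(3L − a)/(6EI) = 12354/EI
  point load 172.1 at a = 1.15: Pa²(3L − a)/(6EI) = 741.6/EI
  δ_0 = 18810/EI
Flexibility coefficient — unit upward force at E: δ_{EE} = L³/(3EI) = 109.5/EI.
Compatibility at E: δ_0 − R_E·δ_{EE} = 0, so R_E = 18810/109.5 = 171.8 kN.

R_E = 171.8 kN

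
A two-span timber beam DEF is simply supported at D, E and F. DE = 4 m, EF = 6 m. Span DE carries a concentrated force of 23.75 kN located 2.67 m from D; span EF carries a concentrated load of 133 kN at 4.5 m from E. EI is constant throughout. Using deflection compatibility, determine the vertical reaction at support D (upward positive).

R_D = -7.888 kN

Take M_E as the redundant. Released structure: two simple spans DE and EF with a hinge at E.
End slopes at the hinge E, treating each span as simply supported:
  span DE: point load 23.75 at a = 2.67: Pab(L + a)/(6LEI) = 23.44/EI
  span EF: point load 133 at a = 4.5: Pab(L + b)/(6LEI) = 187/EI
  relative rotation θ_0 = (23.44 + 187)/EI = 210.5/EI
A unit hogging moment at E produces rotation L₁/(3EI) + L₂/(3EI) = 3.333/EI.
Compatibility: M_E·(L₁+L₂)/(3EI) = θ_0, giving M_E = 63.14 kN·m (hogging).
Span DE, ΣM about D with M_E applied at E: R_E^{DE}·4 = 63.41 + 63.14, so R_E^{DE} = 31.64 kN and R_D = 23.75 − 31.64 = -7.888 kN.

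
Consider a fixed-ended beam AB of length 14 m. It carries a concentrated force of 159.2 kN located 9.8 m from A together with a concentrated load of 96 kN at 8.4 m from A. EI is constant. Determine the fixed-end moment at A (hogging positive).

M_A = 269.4 kN·m

Take the two fixed-end moments M_A, M_B as redundants; the released structure is the simple span AB.
On the primary (simply-supported) span, the end slopes from the loading are:
  at A: point load 159.2 at a = 9.8: Pab(L + b)/(6LEI) = 1420/EI
  at B: point load 159.2 at a = 9.8: Pab(L + a)/(6LEI) = 1857/EI
  at A: point load 96 at a = 8.4: Pab(L + b)/(6LEI) = 1054/EI
  at B: point load 96 at a = 8.4: Pab(L + a)/(6LEI) = 1204/EI
  θ_A0 = 2473/EI,  θ_B0 = 3061/EI
Flexibility coefficients: a unit moment at one end gives L/(3EI) there and L/(6EI) at the far end, so f₁₁ = f₂₂ = 4.667/EI and f₁₂ = f₂₁ = 2.333/EI.
Compatibility — zero rotation at each built-in end:
  4.667 M_A + 2.333 M_B = 2473
  2.333 M_A + 4.667 M_B = 3061
Solving the pair gives M_A = 269.4 kN·m and M_B = 521.2 kN·m (hogging).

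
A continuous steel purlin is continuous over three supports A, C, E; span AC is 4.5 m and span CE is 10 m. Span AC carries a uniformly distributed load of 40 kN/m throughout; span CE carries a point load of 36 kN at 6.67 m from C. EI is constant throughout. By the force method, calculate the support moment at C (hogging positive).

Release continuity at C by inserting a hinge; the redundant is the internal moment M_C. The primary structure is two simply-supported spans AC and CE.
End slopes at the hinge C, treating each span as simply supported:
  span AC: UDL 40: wL³/(24EI) = 151.9/EI
  span CE: point load 36 at a = 6.67: Pab(L + b)/(6LEI) = 177.6/EI
  relative rotation θ_0 = (151.9 + 177.6)/EI = 329.5/EI
A unit hogging moment at C produces rotation L₁/(3EI) + L₂/(3EI) = 4.833/EI.
Slope continuity at C: θ_0 = M_C·4.833/EI, so M_C = 329.5/4.833 = 68.18 kN·m (hogging).

M_C = 68.18 kN·m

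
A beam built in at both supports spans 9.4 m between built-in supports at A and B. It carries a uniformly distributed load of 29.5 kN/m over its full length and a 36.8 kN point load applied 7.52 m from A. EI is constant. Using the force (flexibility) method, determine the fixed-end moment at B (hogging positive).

Take the two fixed-end moments M_A, M_B as redundants; the released structure is the simple span AB.
Simple-span end rotations at A and B under the given loads:
  at A: UDL 29.5: wL³/(24EI) = 1021/EI
  at B: UDL 29.5: wL³/(24EI) = 1021/EI
  at A: point load 36.8 at a = 7.52: Pab(L + b)/(6LEI) = 104.1/EI
  at B: point load 36.8 at a = 7.52: Pab(L + a)/(6LEI) = 156.1/EI
  θ_A0 = 1125/EI,  θ_B0 = 1177/EI
Flexibility coefficients: a unit moment at one end gives L/(3EI) there and L/(6EI) at the far end, so f₁₁ = f₂₂ = 3.133/EI and f₁₂ = f₂₁ = 1.567/EI.
Compatibility — zero rotation at each built-in end:
  3.133 M_A + 1.567 M_B = 1125
  1.567 M_A + 3.133 M_B = 1177
Solving the pair gives M_A = 228.3 kN·m and M_B = 261.5 kN·m (hogging).

M_B = 261.5 kN·m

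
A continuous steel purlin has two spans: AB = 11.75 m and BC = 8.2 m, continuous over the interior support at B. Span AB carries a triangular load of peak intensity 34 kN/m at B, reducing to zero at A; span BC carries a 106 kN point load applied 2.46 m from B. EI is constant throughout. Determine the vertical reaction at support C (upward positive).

Release continuity at B by inserting a hinge; the redundant is the internal moment M_B. The primary structure is two simply-supported spans AB and BC.
Discontinuity in slope at B on the released structure — sum the simple-span end rotations:
  span AB: triangular load, peak 34: w₀L³/(45EI) = 1226/EI
  span BC: point load 106 at a = 2.46: Pab(L + b)/(6LEI) = 424.1/EI
  relative rotation θ_0 = (1226 + 424.1)/EI = 1650/EI
A unit hogging moment at B produces rotation L₁/(3EI) + L₂/(3EI) = 6.65/EI.
Compatibility: M_B·(L₁+L₂)/(3EI) = θ_0, giving M_B = 248.1 kN·m (hogging).
Span BC, ΣM about C: R_B^{BC}·8.2 = 608.4 + 248.1, so R_B^{BC} = 104.5 kN and R_C = 106 − 104.5 = 1.546 kN.

R_C = 1.546 kN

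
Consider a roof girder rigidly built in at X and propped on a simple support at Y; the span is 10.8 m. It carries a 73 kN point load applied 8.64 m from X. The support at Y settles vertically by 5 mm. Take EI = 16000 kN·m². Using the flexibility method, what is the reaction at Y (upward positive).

Choose R_Y as the redundant. The primary structure is the cantilever fixed at X.
Free-end deflection of the primary structure under the applied loading (downward +):
  point load 73 at a = 8.64: Pa²(3L − a)/(6EI) = 21580/EI
Flexibility coefficient — unit upward force at Y: δ_{YY} = L³/(3EI) = 419.9/EI.
With EI = 16000 kN·m²: δ_0 = 1.3487 m and δ_{YY} = 0.026244 m/kN.
Compatibility — the beam at Y must follow the support down by 0.005 m: δ_0 − R_Y·δ_{YY} = 0.005, so R_Y = (1.3487 − 0.005)/0.026244 = 51.2 kN.

R_Y = 51.2 kN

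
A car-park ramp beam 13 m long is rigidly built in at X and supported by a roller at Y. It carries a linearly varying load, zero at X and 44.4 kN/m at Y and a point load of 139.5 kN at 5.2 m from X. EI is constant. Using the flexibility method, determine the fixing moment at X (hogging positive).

Release the roller at Y. Primary structure: cantilever fixed at X.
Primary-structure tip deflection at Y by superposition:
  triangular load, peak 44.4 at the free end: 11w₀L⁴/(120EI) = 116243/EI
  point load 139.5 at a = 5.2: Pa²(3L − a)/(6EI) = 21249/EI
  δ_0 = 137493/EI
Tip deflection under a unit load at Y: L³/(3EI) = 732.3/EI.
Compatibility at Y: δ_0 − R_Y·δ_{YY} = 0, so R_Y = 137493/732.3 = 187.7 kN.
Moment equilibrium about X: M_X = Σ(load moments about X) − R_Y·L = 3227 − 187.7×13 = 785.9 kN·m.

M_X = 785.9 kN·m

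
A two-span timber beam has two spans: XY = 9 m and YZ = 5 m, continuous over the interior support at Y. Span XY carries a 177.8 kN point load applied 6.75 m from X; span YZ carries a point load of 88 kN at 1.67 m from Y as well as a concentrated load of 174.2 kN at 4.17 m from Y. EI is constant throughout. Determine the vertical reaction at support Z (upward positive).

R_Z = 130.1 kN

Insert a hinge at Y; M_Y is the redundant, and each span becomes simply supported.
Rotations at Y on the released spans (each span's end-slope, ×1/EI):
  span XY: point load 177.8 at a = 6.75: Pab(L + a)/(6LEI) = 787.6/EI
  span YZ: point load 88 at a = 1.67: Pab(L + b)/(6LEI) = 135.9/EI
  span YZ: point load 174.2 at a = 4.17: Pab(L + b)/(6LEI) = 117.2/EI
  relative rotation θ_0 = (787.6 + 253.1)/EI = 1041/EI
A unit hogging moment at Y produces rotation L₁/(3EI) + L₂/(3EI) = 4.667/EI.
Slope continuity at Y: θ_0 = M_Y·4.667/EI, so M_Y = 1041/4.667 = 223 kN·m (hogging).
Span YZ, ΣM about Z: R_Y^{YZ}·5 = 437.6 + 223, so R_Y^{YZ} = 132.1 kN and R_Z = 262.2 − 132.1 = 130.1 kN.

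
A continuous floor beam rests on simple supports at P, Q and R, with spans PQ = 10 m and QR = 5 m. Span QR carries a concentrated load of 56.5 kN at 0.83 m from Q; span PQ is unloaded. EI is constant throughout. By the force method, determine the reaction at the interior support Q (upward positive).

Release continuity at Q by inserting a hinge; the redundant is the internal moment M_Q. The primary structure is two simply-supported spans PQ and QR.
Rotations at Q on the released spans (each span's end-slope, ×1/EI):
  span QR: point load 56.5 at a = 0.83: Pab(L + b)/(6LEI) = 59.77/EI
  relative rotation θ_0 = (0 + 59.77)/EI = 59.77/EI
A unit hogging moment at Q produces rotation L₁/(3EI) + L₂/(3EI) = 5/EI.
Slope continuity at Q: θ_0 = M_Q·5/EI, so M_Q = 59.77/5 = 11.95 kN·m (hogging).
Span PQ, ΣM about P with M_Q applied at Q: R_Q^{PQ}·10 = 0 + 11.95, so R_Q^{PQ} = 1.195 kN and R_P = 0 − 1.195 = -1.195 kN.
Span QR, ΣM about R: R_Q^{QR}·5 = 235.6 + 11.95, so R_Q^{QR} = 49.51 kN and R_R = 56.5 − 49.51 = 6.988 kN.
R_Q = 1.195 + 49.51 = 50.71 kN.

R_Q = 50.71 kN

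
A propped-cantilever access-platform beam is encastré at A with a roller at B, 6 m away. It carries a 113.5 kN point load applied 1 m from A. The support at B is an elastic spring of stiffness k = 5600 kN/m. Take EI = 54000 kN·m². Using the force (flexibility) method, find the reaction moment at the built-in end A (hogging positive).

Release the roller at B. Primary structure: cantilever fixed at A.
Deflection at B on the released cantilever, summing each load's contribution:
  point load 113.5 at a = 1: Pa²(3L − a)/(6EI) = 321.6/EI
Tip deflection under a unit load at B: L³/(3EI) = 72/EI.
With EI = 54000 kN·m²: δ_0 = 0.005955 m and δ_{BB} = 0.001333 m/kN.
Compatibility — the spring shortens by R_B/k under the reaction it provides: δ_0 − R_B·δ_{BB} = R_B/k. With 1/k = 0.000179 m/kN, R_B = δ_0 / (δ_{BB} + 1/k) = 0.005955 / (0.001333 + 0.000179) = 3.939 kN.
Moment equilibrium about A: M_A = Σ(load moments about A) − R_B·L = 113.5 − 3.939×6 = 89.87 kN·m.

M_A = 89.87 kN·m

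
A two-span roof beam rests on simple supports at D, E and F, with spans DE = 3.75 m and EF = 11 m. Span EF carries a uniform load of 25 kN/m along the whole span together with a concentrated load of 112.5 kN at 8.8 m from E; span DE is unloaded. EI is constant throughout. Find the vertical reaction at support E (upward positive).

Release continuity at E by inserting a hinge; the redundant is the internal moment M_E. The primary structure is two simply-supported spans DE and EF.
End slopes at the hinge E, treating each span as simply supported:
  span EF: UDL 25: wL³/(24EI) = 1386/EI
  span EF: point load 112.5 at a = 8.8: Pab(L + b)/(6LEI) = 435.6/EI
  relative rotation θ_0 = (0 + 1822)/EI = 1822/EI
A unit hogging moment at E produces rotation L₁/(3EI) + L₂/(3EI) = 4.917/EI.
Slope continuity at E: θ_0 = M_E·4.917/EI, so M_E = 1822/4.917 = 370.6 kN·m (hogging).
Span DE, ΣM about D with M_E applied at E: R_E^{DE}·3.75 = 0 + 370.6, so R_E^{DE} = 98.82 kN and R_D = 0 − 98.82 = -98.82 kN.
Span EF, ΣM about F: R_E^{EF}·11 = 1760 + 370.6, so R_E^{EF} = 193.7 kN and R_F = 387.5 − 193.7 = 193.8 kN.
R_E = 98.82 + 193.7 = 292.5 kN.

R_E = 292.5 kN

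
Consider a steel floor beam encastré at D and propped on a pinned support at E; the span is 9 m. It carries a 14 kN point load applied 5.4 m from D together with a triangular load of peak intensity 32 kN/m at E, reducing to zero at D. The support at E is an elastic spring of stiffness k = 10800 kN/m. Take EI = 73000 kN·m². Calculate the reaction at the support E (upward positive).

R_E = 82.94 kN

Remove the prop at E; the released (primary) structure is a cantilever built in at D.
Free-end deflection of the primary structure under the applied loading (downward +):
  point load 14 at a = 5.4: Pa²(3L − a)/(6EI) = 1470/EI
  triangular load, peak 32 at the free end: 11w₀L⁴/(120EI) = 19246/EI
  δ_0 = 20715/EI
Tip deflection under a unit load at E: L³/(3EI) = 243/EI.
With EI = 73000 kN·m²: δ_0 = 0.28377 m and δ_{EE} = 0.003329 m/kN.
Compatibility — the spring shortens by R_E/k under the reaction it provides: δ_0 − R_E·δ_{EE} = R_E/k. With 1/k = 0.000093 m/kN, R_E = δ_0 / (δ_{EE} + 1/k) = 0.28377 / (0.003329 + 0.000093) = 82.94 kN.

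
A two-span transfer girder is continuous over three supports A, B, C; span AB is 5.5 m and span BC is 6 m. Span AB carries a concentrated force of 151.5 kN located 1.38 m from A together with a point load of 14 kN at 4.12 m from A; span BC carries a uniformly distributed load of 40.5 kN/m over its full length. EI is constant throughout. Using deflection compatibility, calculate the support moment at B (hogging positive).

M_B = 148 kN·m

Take M_B as the redundant. Released structure: two simple spans AB and BC with a hinge at B.
Discontinuity in slope at B on the released structure — sum the simple-span end rotations:
  span AB: point load 151.5 at a = 1.38: Pab(L + a)/(6LEI) = 179.6/EI
  span AB: point load 14 at a = 4.12: Pab(L + a)/(6LEI) = 23.2/EI
  span BC: UDL 40.5: wL³/(24EI) = 364.5/EI
  relative rotation θ_0 = (202.8 + 364.5)/EI = 567.3/EI
A unit hogging moment at B produces rotation L₁/(3EI) + L₂/(3EI) = 3.833/EI.
Slope continuity at B: θ_0 = M_B·3.833/EI, so M_B = 567.3/3.833 = 148 kN·m (hogging).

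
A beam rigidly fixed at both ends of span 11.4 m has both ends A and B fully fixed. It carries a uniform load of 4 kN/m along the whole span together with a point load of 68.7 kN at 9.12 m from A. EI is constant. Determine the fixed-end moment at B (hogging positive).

M_B = 143.6 kN·m

Take the two fixed-end moments M_A, M_B as redundants; the released structure is the simple span AB.
On the primary (simply-supported) span, the end slopes from the loading are:
  at A: UDL 4: wL³/(24EI) = 246.9/EI
  at B: UDL 4: wL³/(24EI) = 246.9/EI
  at A: point load 68.7 at a = 9.12: Pab(L + b)/(6LEI) = 285.7/EI
  at B: point load 68.7 at a = 9.12: Pab(L + a)/(6LEI) = 428.6/EI
  θ_A0 = 532.6/EI,  θ_B0 = 675.5/EI
Flexibility coefficients: a unit moment at one end gives L/(3EI) there and L/(6EI) at the far end, so f₁₁ = f₂₂ = 3.8/EI and f₁₂ = f₂₁ = 1.9/EI.
Compatibility — zero rotation at each built-in end:
  3.8 M_A + 1.9 M_B = 532.6
  1.9 M_A + 3.8 M_B = 675.5
Solving the pair gives M_A = 68.38 kN·m and M_B = 143.6 kN·m (hogging).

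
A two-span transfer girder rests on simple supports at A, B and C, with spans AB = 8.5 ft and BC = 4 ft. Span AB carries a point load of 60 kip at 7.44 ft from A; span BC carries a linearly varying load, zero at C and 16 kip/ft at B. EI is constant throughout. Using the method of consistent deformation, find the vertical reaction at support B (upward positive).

Release continuity at B by inserting a hinge; the redundant is the internal moment M_B. The primary structure is two simply-supported spans AB and BC.
Discontinuity in slope at B on the released structure — sum the simple-span end rotations:
  span AB: point load 60 at a = 7.44: Pab(L + a)/(6LEI) = 147.9/EI
  span BC: triangular load, peak 16: w₀L³/(45EI) = 22.76/EI
  relative rotation θ_0 = (147.9 + 22.76)/EI = 170.6/EI
A unit hogging moment at B produces rotation L₁/(3EI) + L₂/(3EI) = 4.167/EI.
Compatibility: M_B·(L₁+L₂)/(3EI) = θ_0, giving M_B = 40.96 kip·ft (hogging).
Span AB, ΣM about A with M_B applied at B: R_B^{AB}·8.5 = 446.4 + 40.96, so R_B^{AB} = 57.34 kip and R_A = 60 − 57.34 = 2.664 kip.
Span BC, ΣM about C: R_B^{BC}·4 = 85.33 + 40.96, so R_B^{BC} = 31.57 kip and R_C = 32 − 31.57 = 0.4277 kip.
R_B = 57.34 + 31.57 = 88.91 kip.

R_B = 88.91 kip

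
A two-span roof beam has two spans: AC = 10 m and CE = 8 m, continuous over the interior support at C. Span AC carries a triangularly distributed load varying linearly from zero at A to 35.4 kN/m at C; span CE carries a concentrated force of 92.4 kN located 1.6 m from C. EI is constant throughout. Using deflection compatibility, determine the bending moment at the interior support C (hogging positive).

Release continuity at C by inserting a hinge; the redundant is the internal moment M_C. The primary structure is two simply-supported spans AC and CE.
Discontinuity in slope at C on the released structure — sum the simple-span end rotations:
  span AC: triangular load, peak 35.4: w₀L³/(45EI) = 786.7/EI
  span CE: point load 92.4 at a = 1.6: Pab(L + b)/(6LEI) = 283.9/EI
  relative rotation θ_0 = (786.7 + 283.9)/EI = 1071/EI
A unit hogging moment at C produces rotation L₁/(3EI) + L₂/(3EI) = 6/EI.
Slope continuity at C: θ_0 = M_C·6/EI, so M_C = 1071/6 = 178.4 kN·m (hogging).

M_C = 178.4 kN·m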